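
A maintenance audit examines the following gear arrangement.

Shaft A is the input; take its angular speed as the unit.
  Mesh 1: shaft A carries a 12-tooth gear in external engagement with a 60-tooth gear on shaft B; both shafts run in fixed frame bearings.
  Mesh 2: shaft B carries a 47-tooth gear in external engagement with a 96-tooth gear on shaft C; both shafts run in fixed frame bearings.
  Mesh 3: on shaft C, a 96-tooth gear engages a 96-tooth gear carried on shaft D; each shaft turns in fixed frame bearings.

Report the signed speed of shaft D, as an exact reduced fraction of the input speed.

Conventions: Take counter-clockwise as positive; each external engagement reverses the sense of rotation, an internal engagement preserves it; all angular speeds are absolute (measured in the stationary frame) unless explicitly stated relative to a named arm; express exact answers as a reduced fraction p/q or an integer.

-47/480

3-mesh fixed-axis compound train (all bearings frame-fixed)
mesh 1 [12T→60T]: |ω|/ω_in = 1×12/60 = 1/5, sense flips to −
mesh 2 [47T→96T]: |ω|/ω_in = (1/5)×47/96 = 47/480, sense flips to +
mesh 3 [96T→96T]: |ω|/ω_in = (47/480)×96/96 = 47/480, sense flips to −
signed output speed (× input speed) = -47/480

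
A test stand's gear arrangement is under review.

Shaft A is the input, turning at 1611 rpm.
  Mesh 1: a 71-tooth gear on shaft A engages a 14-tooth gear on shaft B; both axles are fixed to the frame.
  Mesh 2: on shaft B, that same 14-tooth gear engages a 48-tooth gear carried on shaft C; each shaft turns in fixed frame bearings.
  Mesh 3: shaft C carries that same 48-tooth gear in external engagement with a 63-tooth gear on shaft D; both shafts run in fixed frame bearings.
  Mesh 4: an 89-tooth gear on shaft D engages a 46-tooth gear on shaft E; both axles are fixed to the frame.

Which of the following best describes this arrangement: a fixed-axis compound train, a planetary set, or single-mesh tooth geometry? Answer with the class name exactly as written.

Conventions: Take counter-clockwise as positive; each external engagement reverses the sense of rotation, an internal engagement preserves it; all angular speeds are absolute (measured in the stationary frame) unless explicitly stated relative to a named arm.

fixed-axis compound train

4-mesh fixed-axis compound train (all bearings frame-fixed)
classification: fixed-axis compound train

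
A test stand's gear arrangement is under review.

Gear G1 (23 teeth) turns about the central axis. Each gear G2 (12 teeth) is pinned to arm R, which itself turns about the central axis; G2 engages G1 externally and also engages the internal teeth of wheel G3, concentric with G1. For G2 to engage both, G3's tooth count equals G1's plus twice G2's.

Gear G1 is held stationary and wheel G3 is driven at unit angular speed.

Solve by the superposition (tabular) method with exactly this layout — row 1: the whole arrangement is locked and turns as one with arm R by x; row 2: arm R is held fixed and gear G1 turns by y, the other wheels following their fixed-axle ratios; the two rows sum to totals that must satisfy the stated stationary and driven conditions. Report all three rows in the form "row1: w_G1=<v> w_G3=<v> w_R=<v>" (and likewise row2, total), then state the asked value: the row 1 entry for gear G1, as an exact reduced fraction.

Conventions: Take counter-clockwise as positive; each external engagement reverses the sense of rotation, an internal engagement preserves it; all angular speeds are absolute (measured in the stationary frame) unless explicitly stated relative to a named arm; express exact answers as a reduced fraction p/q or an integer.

recognized (axles ride arm R): planetary set, 23/12/47 teeth
superposition row 1 [locked train]: every member turns x
row 2 (arm held, sun turns y): ω_ring = −(23/47)·y, ω_arm = 0
boundary: total ω_sun = x + y = 0 and total ω_ring = x − (23/47)·y = 1  ⇒  y = -47/70, x = 47/70
row 2 ring = −(23/47)·(-47/70) = 23/70
totals (row 1 + row 2): sun 47/70 + (-47/70) = 0, ring 47/70 + 23/70 = 1, arm 47/70 + 0 = 47/70
asked cell (row1, sun) = 47/70

row1: w_G1=47/70 w_G3=47/70 w_R=47/70
row2: w_G1=-47/70 w_G3=23/70 w_R=0
total: w_G1=0 w_G3=1 w_R=47/70
asked value: 47/70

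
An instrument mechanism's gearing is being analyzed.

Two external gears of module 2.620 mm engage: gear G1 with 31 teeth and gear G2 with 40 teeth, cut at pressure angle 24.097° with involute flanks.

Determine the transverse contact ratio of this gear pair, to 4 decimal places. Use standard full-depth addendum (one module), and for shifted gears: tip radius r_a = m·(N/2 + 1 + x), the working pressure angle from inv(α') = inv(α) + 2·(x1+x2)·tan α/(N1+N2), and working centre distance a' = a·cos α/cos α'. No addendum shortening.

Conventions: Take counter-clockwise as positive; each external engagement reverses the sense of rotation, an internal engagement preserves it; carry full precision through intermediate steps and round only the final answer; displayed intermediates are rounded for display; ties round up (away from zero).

class = single-mesh tooth geometry [involute pair 31T × 40T, m = 2.620]
base radii: r_b1 = 37.071064, r_b2 = 47.833631
tip radii: r_a1 = 43.230000, r_a2 = 55.020000
no profile shift: α' = α, a' = a
action lengths: √(r_a1²−r_b1²) = 22.238910, √(r_a2²−r_b2²) = 27.187205
base pitch p_b = π·m·cos α = 7.513689
CR = (22.238910 + 27.187205 − 93.010000·sin 24.09700°)/7.513689 = 1.524117
contact ratio ≈ 1.5241

1.5241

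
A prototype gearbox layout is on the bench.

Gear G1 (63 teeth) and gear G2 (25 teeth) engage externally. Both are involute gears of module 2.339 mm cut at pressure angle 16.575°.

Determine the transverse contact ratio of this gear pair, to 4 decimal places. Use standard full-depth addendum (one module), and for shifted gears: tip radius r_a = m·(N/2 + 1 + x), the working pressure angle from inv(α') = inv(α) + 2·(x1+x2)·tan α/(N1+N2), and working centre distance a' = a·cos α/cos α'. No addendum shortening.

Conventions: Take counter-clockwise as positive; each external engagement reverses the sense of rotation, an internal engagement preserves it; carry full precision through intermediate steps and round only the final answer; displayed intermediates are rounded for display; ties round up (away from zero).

topology: single-mesh involute geometry — m = 2.339, 63T/25T pair
base radii: r_b1 = 70.616947, r_b2 = 28.022598
tip radii: r_a1 = 76.017500, r_a2 = 31.576500
no profile shift: α' = α, a' = a
action lengths: √(r_a1²−r_b1²) = 28.140843, √(r_a2²−r_b2²) = 14.553671
base pitch p_b = π·m·cos α = 7.042847
CR = (28.140843 + 14.553671 − 102.916000·sin 16.57500°)/7.042847 = 1.893502
contact ratio ≈ 1.8935

1.8935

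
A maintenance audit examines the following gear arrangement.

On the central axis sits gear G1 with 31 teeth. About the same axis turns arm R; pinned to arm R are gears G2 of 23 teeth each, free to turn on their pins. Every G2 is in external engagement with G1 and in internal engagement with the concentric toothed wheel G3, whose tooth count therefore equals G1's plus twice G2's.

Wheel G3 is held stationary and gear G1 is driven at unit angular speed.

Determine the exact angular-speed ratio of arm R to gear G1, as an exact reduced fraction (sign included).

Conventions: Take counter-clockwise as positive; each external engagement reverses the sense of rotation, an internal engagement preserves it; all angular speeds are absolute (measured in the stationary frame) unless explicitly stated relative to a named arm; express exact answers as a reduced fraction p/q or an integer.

31/108

planetary set (31T centre, 23T on arm, 77T internal) — Willis relation
ring teeth: 31 + 2·23 = 77
31(ω_sun−ω_arm) = −77(ω_ring−ω_arm),  ω_ring = 0, ω_sun = 1
31(1−ω_arm) = −77(0−ω_arm)  ⇒  108·ω_arm = 31  ⇒  ω_arm = 31/108
ω_out/ω_in = 31/108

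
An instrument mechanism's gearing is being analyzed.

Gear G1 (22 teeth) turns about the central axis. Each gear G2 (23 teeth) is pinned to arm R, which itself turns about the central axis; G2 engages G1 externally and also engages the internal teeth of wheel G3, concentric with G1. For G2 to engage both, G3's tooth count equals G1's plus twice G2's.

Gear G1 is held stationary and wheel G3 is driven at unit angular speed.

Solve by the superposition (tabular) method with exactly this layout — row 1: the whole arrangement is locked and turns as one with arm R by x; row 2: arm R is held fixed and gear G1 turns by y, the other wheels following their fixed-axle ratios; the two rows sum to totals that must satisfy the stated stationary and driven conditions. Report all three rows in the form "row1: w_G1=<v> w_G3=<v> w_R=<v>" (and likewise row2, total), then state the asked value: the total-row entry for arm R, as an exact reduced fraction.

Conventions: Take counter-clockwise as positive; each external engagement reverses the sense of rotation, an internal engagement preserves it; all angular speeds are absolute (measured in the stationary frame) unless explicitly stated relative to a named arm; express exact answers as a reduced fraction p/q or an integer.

row1: w_G1=34/45 w_G3=34/45 w_R=34/45
row2: w_G1=-34/45 w_G3=11/45 w_R=0
total: w_G1=0 w_G3=1 w_R=34/45
asked value: 34/45

class = planetary set [G3 = 22+2·23 = 68; Willis about the carrier]
row 1: whole set turns with the arm by x
row 2: sun turns y, ring = −(22/68)·y, arm 0
boundary: total ω_sun = x + y = 0 and total ω_ring = x − (22/68)·y = 1  ⇒  y = -34/45, x = 34/45
row 2 ring = −(22/68)·(-34/45) = 11/45
totals (row 1 + row 2): sun 34/45 + (-34/45) = 0, ring 34/45 + 11/45 = 1, arm 34/45 + 0 = 34/45
asked cell (total, arm) = 34/45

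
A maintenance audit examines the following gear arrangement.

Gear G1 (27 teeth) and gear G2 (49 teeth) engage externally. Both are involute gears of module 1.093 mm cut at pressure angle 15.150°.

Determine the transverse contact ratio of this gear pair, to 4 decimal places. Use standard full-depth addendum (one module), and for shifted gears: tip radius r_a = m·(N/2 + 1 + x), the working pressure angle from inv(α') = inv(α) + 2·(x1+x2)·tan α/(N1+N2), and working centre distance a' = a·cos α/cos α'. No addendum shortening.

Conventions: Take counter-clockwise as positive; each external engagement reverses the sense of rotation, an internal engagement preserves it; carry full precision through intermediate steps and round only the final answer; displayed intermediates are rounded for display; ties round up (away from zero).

recognized (one external pair, fixed centres): single-mesh tooth geometry, m = 1.093, N1 = 27, N2 = 49
base radii: r_b1 = 14.242672, r_b2 = 25.847811
tip radii: r_a1 = 15.848500, r_a2 = 27.871500
no profile shift: α' = α, a' = a
action lengths: √(r_a1²−r_b1²) = 6.951349, √(r_a2²−r_b2²) = 10.426464
base pitch p_b = π·m·cos α = 3.314420
CR = (6.951349 + 10.426464 − 41.534000·sin 15.15000°)/3.314420 = 1.968076
contact ratio ≈ 1.9681

1.9681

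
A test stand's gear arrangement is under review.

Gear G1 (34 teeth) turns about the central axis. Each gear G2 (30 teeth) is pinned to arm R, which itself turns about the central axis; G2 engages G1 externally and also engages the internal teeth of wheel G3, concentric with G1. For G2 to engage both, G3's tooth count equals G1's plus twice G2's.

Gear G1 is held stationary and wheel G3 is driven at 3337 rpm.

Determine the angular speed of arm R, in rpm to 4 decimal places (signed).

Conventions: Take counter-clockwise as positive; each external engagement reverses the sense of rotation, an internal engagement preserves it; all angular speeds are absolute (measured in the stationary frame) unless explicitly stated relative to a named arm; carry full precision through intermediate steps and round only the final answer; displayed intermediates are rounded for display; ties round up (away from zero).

planetary set (34T centre, 30T on arm, 94T internal) — Willis relation
normalise by the input: solve with ω_ring = 1, then scale by 3337 rpm
ring teeth: 34 + 2·30 = 94
34(ω_sun−ω_arm) = −94(ω_ring−ω_arm),  ω_sun = 0, ω_ring = 1
34(0−ω_arm) = −94(1−ω_arm)  ⇒  128·ω_arm = 94  ⇒  ω_arm = 47/64
scale: ω_arm = 47/64 × 3337 rpm = +2450.6094 rpm

+2450.6094 rpm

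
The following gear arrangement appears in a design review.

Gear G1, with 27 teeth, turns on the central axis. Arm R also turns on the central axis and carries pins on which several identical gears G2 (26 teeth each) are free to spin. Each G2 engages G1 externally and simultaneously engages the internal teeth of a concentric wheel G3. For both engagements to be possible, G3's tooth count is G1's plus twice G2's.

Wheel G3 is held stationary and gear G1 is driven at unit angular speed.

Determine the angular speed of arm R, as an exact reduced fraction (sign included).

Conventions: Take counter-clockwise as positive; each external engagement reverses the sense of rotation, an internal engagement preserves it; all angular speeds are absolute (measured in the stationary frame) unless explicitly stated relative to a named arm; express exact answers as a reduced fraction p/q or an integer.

recognized (axles ride arm R): planetary set, 27/26/79 teeth
ring teeth: 27 + 2·26 = 79
27(ω_sun−ω_arm) = −79(ω_ring−ω_arm),  ω_ring = 0, ω_sun = 1
27(1−ω_arm) = −79(0−ω_arm)  ⇒  106·ω_arm = 27  ⇒  ω_arm = 27/106
exact speed ratio = 27/106

27/106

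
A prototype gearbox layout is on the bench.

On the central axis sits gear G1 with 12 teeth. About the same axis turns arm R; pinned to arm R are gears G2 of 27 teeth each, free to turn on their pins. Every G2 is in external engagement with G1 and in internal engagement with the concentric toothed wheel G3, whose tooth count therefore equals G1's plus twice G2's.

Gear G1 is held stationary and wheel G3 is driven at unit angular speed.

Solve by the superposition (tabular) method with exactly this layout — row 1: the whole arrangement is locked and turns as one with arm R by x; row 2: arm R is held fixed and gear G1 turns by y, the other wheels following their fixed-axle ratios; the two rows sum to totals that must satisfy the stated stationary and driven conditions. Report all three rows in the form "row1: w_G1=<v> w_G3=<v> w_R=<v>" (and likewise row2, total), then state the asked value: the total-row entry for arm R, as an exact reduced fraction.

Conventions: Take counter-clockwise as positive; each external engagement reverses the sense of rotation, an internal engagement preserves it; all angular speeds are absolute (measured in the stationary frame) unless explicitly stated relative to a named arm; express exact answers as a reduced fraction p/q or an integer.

planetary set (12T centre, 27T on arm, 66T internal) — Willis relation
row 1: whole set turns with the arm by x
superposition row 2 [arm held]: sun y, ring −(12/66)·y, arm 0
boundary: total ω_sun = x + y = 0 and total ω_ring = x − (12/66)·y = 1  ⇒  y = -11/13, x = 11/13
row 2 ring = −(12/66)·(-11/13) = 2/13
totals (row 1 + row 2): sun 11/13 + (-11/13) = 0, ring 11/13 + 2/13 = 1, arm 11/13 + 0 = 11/13
asked cell (total, arm) = 11/13

row1: w_G1=11/13 w_G3=11/13 w_R=11/13
row2: w_G1=-11/13 w_G3=2/13 w_R=0
total: w_G1=0 w_G3=1 w_R=11/13
asked value: 11/13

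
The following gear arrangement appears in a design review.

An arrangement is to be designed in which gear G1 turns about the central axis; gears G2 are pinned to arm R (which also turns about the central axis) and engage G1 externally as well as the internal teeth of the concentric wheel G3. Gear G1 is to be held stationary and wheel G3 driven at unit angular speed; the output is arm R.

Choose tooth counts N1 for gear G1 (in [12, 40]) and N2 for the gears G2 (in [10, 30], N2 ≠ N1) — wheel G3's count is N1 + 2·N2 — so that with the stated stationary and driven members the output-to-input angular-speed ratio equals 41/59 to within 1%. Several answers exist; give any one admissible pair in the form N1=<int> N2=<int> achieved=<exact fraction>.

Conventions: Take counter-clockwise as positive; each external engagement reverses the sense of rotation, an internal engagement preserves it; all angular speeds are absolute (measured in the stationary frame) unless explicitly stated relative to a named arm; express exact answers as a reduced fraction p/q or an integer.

N1=36 N2=23 achieved=41/59

design class (target 41/59): planetary set
Willis with ω_sun = 0: ω_arm/ω_ring = N3/(N1+N3); set equal to 41/59  ⇒  N3/N1 = (41/59)/(1 − 41/59) = 41/18
N3 = N1 + 2·N2  ⇒  N2/N1 = (N3/N1 − 1)/2 = (41/18 − 1)/2 = 23/36
smallest multiple with N1 ≥ 12 and N2 ≥ 10: k = 1  ⇒  N1 = 1·36 = 36, N2 = 1·23 = 23 (N1 ≤ 40, N2 ≤ 30, N2 ≠ N1 ✓), N3 = 36 + 2·23 = 82
check: N3/(N1+N3) with N1 = 36, N3 = 82 gives 41/59; |achieved − target| = 0 ≤ 41/5900 ✓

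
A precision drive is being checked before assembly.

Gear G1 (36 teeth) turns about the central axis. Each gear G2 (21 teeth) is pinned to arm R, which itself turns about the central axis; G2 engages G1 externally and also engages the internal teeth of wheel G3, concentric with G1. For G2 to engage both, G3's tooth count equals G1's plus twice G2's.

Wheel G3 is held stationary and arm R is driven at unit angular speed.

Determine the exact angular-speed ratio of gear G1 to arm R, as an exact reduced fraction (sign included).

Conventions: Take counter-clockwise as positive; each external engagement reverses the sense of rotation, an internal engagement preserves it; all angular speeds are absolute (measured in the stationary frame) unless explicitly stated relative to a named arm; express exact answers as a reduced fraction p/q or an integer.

19/6

recognized (axles ride arm R): planetary set, 36/21/78 teeth
ring teeth: 36 + 2·21 = 78
36(ω_sun−ω_arm) = −78(ω_ring−ω_arm),  ω_ring = 0, ω_arm = 1
ω_sun = 1 − (78/36)(0−1) = 19/6
ω_out/ω_in = 19/6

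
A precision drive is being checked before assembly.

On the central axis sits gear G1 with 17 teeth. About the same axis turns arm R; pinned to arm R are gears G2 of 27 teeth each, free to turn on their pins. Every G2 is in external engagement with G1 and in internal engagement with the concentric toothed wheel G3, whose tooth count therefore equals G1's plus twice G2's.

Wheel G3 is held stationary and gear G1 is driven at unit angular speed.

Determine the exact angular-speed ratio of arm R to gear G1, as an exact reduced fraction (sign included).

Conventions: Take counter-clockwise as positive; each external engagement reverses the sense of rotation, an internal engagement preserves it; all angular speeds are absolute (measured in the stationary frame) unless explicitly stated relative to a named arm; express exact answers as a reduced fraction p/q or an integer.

recognized (axles ride arm R): planetary set, 17/27/71 teeth
ring teeth: 17 + 2·27 = 71
17(ω_sun−ω_arm) = −71(ω_ring−ω_arm),  ω_ring = 0, ω_sun = 1
17(1−ω_arm) = −71(0−ω_arm)  ⇒  88·ω_arm = 17  ⇒  ω_arm = 17/88
ω_out/ω_in = 17/88

17/88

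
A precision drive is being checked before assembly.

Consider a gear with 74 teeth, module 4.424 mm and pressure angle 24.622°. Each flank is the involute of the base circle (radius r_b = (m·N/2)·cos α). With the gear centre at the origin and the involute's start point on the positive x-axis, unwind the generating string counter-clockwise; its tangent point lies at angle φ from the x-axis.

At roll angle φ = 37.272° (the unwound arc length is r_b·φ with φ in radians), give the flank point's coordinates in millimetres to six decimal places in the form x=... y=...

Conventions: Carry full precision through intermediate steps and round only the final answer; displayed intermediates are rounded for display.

recognized (one wheel, involute flank): single-mesh tooth geometry, m = 4.424, N = 74
pitch radius r_p = m·N/2 = 4.424·74/2 = 163.688000
base radius r_b = r_p·cos α = 163.688000·cos 24.622° = 148.804865
roll angle φ = 37.272° = 0.65051912 rad
x = r_b·(cos φ + φ·sin φ) = 177.036666
y = r_b·(sin φ − φ·cos φ) = 13.085348

x=177.036666 y=13.085348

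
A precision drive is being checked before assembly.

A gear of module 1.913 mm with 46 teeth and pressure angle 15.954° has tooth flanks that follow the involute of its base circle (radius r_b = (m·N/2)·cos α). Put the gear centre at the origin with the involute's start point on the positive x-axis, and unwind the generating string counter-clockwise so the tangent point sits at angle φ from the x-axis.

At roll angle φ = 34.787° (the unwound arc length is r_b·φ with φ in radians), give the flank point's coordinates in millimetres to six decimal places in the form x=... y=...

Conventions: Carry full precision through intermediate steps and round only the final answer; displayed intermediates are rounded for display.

topology: single-mesh involute geometry — m = 1.913, N = 46
pitch radius r_p = m·N/2 = 1.913·46/2 = 43.999000
base radius r_b = r_p·cos α = 43.999000·cos 15.954° = 42.304277
roll angle φ = 34.787° = 0.60714769 rad
x = r_b·(cos φ + φ·sin φ) = 49.397560
y = r_b·(sin φ − φ·cos φ) = 3.041246

x=49.397560 y=3.041246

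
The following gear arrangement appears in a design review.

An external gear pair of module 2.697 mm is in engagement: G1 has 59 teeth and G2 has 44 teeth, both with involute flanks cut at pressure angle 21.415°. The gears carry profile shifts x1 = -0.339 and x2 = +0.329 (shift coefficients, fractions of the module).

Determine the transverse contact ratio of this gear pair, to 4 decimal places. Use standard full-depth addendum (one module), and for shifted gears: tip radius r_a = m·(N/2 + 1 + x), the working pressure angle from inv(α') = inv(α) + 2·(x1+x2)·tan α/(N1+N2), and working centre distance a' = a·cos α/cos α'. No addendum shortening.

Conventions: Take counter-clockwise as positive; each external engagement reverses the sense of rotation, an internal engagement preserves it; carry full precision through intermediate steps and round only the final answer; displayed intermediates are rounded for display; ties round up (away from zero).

1.6623

single-mesh involute tooth geometry (59T engaging 44T at module 2.697)
base radii: r_b1 = 74.068595, r_b2 = 55.237596
tip radii: r_a1 = 81.344217, r_a2 = 62.918313
inv(α') = inv(21.415°) + 2·(-0.339+0.329)·tan α/(59+44) = 0.01835934  ⇒  α' = 21.38659°
a' = a·cos α / cos α' = 138.8955·cos 21.415°/cos 21.38659° = 138.868513
action lengths: √(r_a1²−r_b1²) = 33.626253, √(r_a2²−r_b2²) = 30.125107
base pitch p_b = π·m·cos α = 7.887910
CR = (33.626253 + 30.125107 − 138.868513·sin 21.38659°)/7.887910 = 1.662256
contact ratio ≈ 1.6623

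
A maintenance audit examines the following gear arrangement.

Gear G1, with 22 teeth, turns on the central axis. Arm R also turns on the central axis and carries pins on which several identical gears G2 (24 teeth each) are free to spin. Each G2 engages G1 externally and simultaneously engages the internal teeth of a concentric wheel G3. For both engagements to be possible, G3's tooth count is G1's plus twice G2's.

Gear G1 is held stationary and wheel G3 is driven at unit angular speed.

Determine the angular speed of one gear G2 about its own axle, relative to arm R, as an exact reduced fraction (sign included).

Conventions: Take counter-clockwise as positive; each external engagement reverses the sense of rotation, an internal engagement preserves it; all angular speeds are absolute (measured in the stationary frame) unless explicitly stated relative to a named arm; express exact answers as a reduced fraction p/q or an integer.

recognized (axles ride arm R): planetary set, 22/24/70 teeth
ring teeth: 22 + 2·24 = 70
22(ω_sun−ω_arm) = −70(ω_ring−ω_arm),  ω_sun = 0, ω_ring = 1
22(0−ω_arm) = −70(1−ω_arm)  ⇒  92·ω_arm = 70  ⇒  ω_arm = 35/46
sun–planet mesh: 22·(0−35/46) = −24·(ω_p−ω_arm)  ⇒  ω_p−ω_arm = 385/552
exact speed ratio = 385/552

385/552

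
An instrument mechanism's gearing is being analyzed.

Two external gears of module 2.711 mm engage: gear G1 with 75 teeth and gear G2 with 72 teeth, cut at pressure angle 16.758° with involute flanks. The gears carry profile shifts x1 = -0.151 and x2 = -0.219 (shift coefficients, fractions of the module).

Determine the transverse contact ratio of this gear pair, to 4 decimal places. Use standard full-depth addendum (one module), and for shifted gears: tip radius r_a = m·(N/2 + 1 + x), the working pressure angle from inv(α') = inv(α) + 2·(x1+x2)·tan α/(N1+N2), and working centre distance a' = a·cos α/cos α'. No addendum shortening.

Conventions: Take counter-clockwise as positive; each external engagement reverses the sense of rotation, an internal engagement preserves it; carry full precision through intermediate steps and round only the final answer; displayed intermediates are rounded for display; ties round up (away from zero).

2.1488

single-mesh involute tooth geometry (75T engaging 72T at module 2.711)
base radii: r_b1 = 97.345007, r_b2 = 93.451206
tip radii: r_a1 = 103.964139, r_a2 = 99.713291
inv(α') = inv(16.758°) + 2·(-0.151-0.219)·tan α/(75+72) = 0.00712001  ⇒  α' = 15.73572°
a' = a·cos α / cos α' = 199.2585·cos 16.758°/cos 15.73572° = 198.225127
action lengths: √(r_a1²−r_b1²) = 36.503313, √(r_a2²−r_b2²) = 34.779483
base pitch p_b = π·m·cos α = 8.155156
CR = (36.503313 + 34.779483 − 198.225127·sin 15.73572°)/8.155156 = 2.148827
contact ratio ≈ 2.1488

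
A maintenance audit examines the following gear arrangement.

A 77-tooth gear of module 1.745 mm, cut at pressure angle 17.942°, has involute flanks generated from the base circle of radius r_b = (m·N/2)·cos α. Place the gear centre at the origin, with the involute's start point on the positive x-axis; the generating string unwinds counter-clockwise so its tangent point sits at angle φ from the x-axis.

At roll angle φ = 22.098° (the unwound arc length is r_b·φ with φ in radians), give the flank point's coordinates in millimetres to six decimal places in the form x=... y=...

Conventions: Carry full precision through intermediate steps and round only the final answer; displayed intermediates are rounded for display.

single-mesh involute tooth geometry (77T wheel at module 1.745)
pitch radius r_p = m·N/2 = 1.745·77/2 = 67.182500
base radius r_b = r_p·cos α = 67.182500·cos 17.942° = 63.915337
roll angle φ = 22.098° = 0.38568286 rad
x = r_b·(cos φ + φ·sin φ) = 68.493755
y = r_b·(sin φ − φ·cos φ) = 1.204206

x=68.493755 y=1.204206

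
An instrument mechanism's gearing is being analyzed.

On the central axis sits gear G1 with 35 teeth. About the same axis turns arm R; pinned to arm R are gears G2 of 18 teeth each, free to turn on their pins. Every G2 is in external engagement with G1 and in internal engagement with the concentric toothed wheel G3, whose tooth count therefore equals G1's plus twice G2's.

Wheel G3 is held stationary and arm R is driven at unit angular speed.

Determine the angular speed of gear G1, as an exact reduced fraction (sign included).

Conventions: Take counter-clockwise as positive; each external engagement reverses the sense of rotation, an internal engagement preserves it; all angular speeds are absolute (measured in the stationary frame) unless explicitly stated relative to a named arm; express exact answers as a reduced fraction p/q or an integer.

106/35

class = planetary set [G3 = 35+2·18 = 71; Willis about the carrier]
ring teeth: 35 + 2·18 = 71
35(ω_sun−ω_arm) = −71(ω_ring−ω_arm),  ω_ring = 0, ω_arm = 1
ω_sun = 1 − (71/35)(0−1) = 106/35
exact speed ratio = 106/35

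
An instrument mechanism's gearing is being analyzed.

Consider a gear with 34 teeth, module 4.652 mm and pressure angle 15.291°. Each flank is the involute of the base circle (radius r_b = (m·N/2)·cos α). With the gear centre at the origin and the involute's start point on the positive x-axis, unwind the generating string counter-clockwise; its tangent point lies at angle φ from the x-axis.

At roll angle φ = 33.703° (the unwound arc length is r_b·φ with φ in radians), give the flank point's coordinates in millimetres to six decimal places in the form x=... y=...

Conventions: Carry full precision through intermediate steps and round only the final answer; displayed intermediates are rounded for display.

x=88.362122 y=4.998615

class = single-mesh tooth geometry [base-circle involute, m = 4.652, 34T]
pitch radius r_p = m·N/2 = 4.652·34/2 = 79.084000
base radius r_b = r_p·cos α = 79.084000·cos 15.291° = 76.284336
roll angle φ = 33.703° = 0.58822832 rad
x = r_b·(cos φ + φ·sin φ) = 88.362122
y = r_b·(sin φ − φ·cos φ) = 4.998615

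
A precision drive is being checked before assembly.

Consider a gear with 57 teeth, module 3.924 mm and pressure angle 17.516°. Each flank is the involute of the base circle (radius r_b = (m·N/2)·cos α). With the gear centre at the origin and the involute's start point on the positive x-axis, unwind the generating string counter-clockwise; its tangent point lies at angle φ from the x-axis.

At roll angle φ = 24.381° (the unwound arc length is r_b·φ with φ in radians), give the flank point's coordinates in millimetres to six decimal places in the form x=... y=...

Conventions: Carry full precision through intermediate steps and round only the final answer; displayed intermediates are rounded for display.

class = single-mesh tooth geometry [base-circle involute, m = 3.924, 57T]
pitch radius r_p = m·N/2 = 3.924·57/2 = 111.834000
base radius r_b = r_p·cos α = 111.834000·cos 17.516° = 106.648586
roll angle φ = 24.381° = 0.42552872 rad
x = r_b·(cos φ + φ·sin φ) = 115.871544
y = r_b·(sin φ − φ·cos φ) = 2.689900

x=115.871544 y=2.689900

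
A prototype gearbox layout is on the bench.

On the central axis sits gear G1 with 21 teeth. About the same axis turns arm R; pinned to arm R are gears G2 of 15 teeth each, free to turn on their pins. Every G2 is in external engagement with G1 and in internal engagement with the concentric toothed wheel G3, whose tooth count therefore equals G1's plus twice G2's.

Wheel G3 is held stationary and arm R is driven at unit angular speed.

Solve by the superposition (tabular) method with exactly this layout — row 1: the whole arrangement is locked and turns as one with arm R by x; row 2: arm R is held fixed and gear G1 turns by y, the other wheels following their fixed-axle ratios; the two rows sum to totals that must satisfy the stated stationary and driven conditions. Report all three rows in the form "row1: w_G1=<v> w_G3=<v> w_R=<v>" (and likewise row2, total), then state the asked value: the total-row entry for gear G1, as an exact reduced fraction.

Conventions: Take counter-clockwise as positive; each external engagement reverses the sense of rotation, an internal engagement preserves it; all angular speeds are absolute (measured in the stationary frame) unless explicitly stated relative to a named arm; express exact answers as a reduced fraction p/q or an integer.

planetary set (21T centre, 15T on arm, 51T internal) — Willis relation
row 1 (train locked, turned with arm): all members turn x
row 2 — arm fixed, fixed-axis ratios: sun y, ring −(21/51)·y, arm 0
boundary: total ω_ring = x − (21/51)·y = 0 and total ω_arm = x = 1  ⇒  y = 17/7, x = 1
row 2 ring = −(21/51)·17/7 = -1
totals (row 1 + row 2): sun 1 + 17/7 = 24/7, ring 1 + (-1) = 0, arm 1 + 0 = 1
asked cell (total, sun) = 24/7

row1: w_G1=1 w_G3=1 w_R=1
row2: w_G1=17/7 w_G3=-1 w_R=0
total: w_G1=24/7 w_G3=0 w_R=1
asked value: 24/7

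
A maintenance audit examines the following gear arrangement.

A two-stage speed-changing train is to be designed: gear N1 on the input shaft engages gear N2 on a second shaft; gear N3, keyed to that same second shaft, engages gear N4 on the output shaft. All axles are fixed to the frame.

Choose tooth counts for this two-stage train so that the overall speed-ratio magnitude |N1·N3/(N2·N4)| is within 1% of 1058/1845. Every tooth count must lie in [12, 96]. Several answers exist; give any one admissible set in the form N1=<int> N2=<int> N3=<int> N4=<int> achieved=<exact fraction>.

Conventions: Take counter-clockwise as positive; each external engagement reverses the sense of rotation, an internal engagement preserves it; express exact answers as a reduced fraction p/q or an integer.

class = fixed-axis compound train [2-stage, 1058/1845 wanted]
target = 1058/1845 in lowest terms: an exact hit needs N1·N3 = k·1058 and N2·N4 = k·1845 for one integer k, every count in [12, 96]; additionally prefer no 1:1 stage (N1 ≠ N2, N3 ≠ N4)
k = 1: N1·N3 = 1058 = 23·46, N2·N4 = 1845 = 41·45
achieved = 23·46/(41·45) = 1058/1845; |achieved − target| = 0 ≤ 529/92250 ✓

N1=23 N2=41 N3=46 N4=45 achieved=1058/1845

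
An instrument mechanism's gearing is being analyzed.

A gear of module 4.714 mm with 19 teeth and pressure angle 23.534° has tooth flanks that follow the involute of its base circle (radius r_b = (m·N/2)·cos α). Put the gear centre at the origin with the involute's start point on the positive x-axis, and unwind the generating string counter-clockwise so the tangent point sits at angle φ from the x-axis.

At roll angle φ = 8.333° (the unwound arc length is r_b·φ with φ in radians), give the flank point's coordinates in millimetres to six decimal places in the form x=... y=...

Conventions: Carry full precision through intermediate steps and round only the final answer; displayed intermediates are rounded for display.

x=41.490040 y=0.042014

class = single-mesh tooth geometry [base-circle involute, m = 4.714, 19T]
pitch radius r_p = m·N/2 = 4.714·19/2 = 44.783000
base radius r_b = r_p·cos α = 44.783000·cos 23.534° = 41.058097
roll angle φ = 8.333° = 0.14543829 rad
x = r_b·(cos φ + φ·sin φ) = 41.490040
y = r_b·(sin φ − φ·cos φ) = 0.042014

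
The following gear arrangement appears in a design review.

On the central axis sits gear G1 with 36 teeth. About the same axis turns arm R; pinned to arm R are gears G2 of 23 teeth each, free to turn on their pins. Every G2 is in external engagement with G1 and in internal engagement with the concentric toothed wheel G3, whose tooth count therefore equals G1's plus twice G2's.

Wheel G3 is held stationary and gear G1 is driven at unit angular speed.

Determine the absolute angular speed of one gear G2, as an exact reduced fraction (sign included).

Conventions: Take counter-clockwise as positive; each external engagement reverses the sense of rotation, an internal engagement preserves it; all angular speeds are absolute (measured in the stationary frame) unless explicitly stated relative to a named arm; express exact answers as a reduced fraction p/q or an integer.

-18/23

planetary set (36T centre, 23T on arm, 82T internal) — Willis relation
ring teeth: 36 + 2·23 = 82
36(ω_sun−ω_arm) = −82(ω_ring−ω_arm),  ω_ring = 0, ω_sun = 1
36(1−ω_arm) = −82(0−ω_arm)  ⇒  118·ω_arm = 36  ⇒  ω_arm = 18/59
sun–planet mesh: 36·(1−18/59) = −23·(ω_p−ω_arm)  ⇒  ω_p−ω_arm = -1476/1357
ω_p = 18/59 − 1476/1357 = -18/23
exact speed ratio = -18/23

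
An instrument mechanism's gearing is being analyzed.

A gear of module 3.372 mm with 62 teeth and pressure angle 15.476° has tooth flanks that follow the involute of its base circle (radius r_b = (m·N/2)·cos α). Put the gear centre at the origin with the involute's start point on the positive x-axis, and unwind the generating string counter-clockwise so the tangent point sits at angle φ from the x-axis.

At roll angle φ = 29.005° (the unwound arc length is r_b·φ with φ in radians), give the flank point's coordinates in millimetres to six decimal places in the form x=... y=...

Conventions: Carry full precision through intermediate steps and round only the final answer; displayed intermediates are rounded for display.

recognized (one wheel, involute flank): single-mesh tooth geometry, m = 3.372, N = 62
pitch radius r_p = m·N/2 = 3.372·62/2 = 104.532000
base radius r_b = r_p·cos α = 104.532000·cos 15.476° = 100.741911
roll angle φ = 29.005° = 0.50623275 rad
x = r_b·(cos φ + φ·sin φ) = 112.835226
y = r_b·(sin φ − φ·cos φ) = 4.245891

x=112.835226 y=4.245891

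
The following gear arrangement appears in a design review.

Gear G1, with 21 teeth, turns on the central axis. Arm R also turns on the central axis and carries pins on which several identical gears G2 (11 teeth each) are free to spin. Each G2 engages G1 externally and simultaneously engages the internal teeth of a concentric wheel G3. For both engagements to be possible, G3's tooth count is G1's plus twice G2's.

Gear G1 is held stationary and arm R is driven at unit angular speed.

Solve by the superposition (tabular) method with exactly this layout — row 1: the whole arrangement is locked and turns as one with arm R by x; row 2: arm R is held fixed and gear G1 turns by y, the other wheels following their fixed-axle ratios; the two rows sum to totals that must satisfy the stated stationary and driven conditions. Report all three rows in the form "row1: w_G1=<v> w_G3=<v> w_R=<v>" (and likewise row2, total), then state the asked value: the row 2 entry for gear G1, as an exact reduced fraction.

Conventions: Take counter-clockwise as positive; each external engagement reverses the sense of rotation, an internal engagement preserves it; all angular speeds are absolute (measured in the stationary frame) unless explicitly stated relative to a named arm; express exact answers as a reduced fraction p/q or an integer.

topology: planetary set — G1 21T / G2 11T / G3 43T, arm = carrier (Willis)
row 1: whole set turns with the arm by x
row 2: sun turns y, ring = −(21/43)·y, arm 0
boundary: total ω_sun = x + y = 0 and total ω_arm = x = 1  ⇒  y = -1, x = 1
row 2 ring = −(21/43)·(-1) = 21/43
totals (row 1 + row 2): sun 1 + (-1) = 0, ring 1 + 21/43 = 64/43, arm 1 + 0 = 1
asked cell (row2, sun) = -1

row1: w_G1=1 w_G3=1 w_R=1
row2: w_G1=-1 w_G3=21/43 w_R=0
total: w_G1=0 w_G3=64/43 w_R=1
asked value: -1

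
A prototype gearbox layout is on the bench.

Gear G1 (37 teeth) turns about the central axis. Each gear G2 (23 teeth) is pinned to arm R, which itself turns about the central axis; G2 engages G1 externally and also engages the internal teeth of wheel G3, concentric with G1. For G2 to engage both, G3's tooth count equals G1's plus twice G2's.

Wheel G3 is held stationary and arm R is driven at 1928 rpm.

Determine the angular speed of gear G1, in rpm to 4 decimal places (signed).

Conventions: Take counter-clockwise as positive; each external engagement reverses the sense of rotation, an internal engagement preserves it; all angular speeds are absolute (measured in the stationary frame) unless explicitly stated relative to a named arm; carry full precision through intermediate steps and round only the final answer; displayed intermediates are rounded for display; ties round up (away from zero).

recognized (axles ride arm R): planetary set, 37/23/83 teeth
normalise by the input: solve with ω_arm = 1, then scale by 1928 rpm
ring teeth: 37 + 2·23 = 83
37(ω_sun−ω_arm) = −83(ω_ring−ω_arm),  ω_ring = 0, ω_arm = 1
ω_sun = 1 − (83/37)(0−1) = 120/37
scale: ω_sun = 120/37 × 1928 rpm = +6252.9730 rpm

+6252.9730 rpm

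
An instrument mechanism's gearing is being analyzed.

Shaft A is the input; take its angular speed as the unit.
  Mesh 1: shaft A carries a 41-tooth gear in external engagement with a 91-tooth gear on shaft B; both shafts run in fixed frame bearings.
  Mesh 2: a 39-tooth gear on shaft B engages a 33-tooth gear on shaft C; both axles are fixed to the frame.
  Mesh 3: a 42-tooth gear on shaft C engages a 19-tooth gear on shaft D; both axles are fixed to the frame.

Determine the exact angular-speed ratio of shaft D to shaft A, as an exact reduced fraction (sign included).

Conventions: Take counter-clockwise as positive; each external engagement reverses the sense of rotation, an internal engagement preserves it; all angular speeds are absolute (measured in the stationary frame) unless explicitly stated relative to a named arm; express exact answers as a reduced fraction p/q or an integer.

class = fixed-axis compound train [3 meshes; 3 ratios multiply, 3 sense flips]
mesh 1 [41T→91T]: running ratio 41/91, sense −
mesh 2 [39T→33T]: running ratio 41/77, sense +
mesh 3 [42T→19T]: running ratio 246/209, sense −
ω_out/ω_in = -246/209

-246/209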